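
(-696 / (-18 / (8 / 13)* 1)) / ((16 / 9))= 174 / 13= 13.38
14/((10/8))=56/5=11.20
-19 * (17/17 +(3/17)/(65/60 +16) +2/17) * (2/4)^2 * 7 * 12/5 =-1568469/17425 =-90.01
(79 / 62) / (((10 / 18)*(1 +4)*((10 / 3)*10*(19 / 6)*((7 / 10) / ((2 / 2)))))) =6399 / 1030750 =0.01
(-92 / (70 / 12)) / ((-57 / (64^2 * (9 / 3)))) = 2260992 / 665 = 3399.99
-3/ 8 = -0.38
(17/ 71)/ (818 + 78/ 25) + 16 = 23320233/ 1457488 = 16.00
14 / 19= 0.74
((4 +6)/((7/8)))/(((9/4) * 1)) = 320/63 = 5.08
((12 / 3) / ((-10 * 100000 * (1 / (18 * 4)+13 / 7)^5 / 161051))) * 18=-5892079940322250752 / 11651410129889734375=-0.51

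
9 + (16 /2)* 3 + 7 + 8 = 48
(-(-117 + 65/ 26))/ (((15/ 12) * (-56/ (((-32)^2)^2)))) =-60030976/ 35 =-1715170.74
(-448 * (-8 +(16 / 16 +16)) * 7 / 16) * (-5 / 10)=882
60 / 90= 2 / 3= 0.67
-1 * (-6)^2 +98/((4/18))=405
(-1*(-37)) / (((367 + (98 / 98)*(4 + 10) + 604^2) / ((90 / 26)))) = 1665 / 4747561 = 0.00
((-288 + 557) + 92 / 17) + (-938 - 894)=-26479 / 17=-1557.59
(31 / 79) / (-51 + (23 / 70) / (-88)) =-0.01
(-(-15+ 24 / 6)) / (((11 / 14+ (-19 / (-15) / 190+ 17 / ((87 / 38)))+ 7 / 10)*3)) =0.41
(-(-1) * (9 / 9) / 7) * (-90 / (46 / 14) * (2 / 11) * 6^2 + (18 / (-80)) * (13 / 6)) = -3638667 / 141680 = -25.68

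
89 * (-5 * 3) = -1335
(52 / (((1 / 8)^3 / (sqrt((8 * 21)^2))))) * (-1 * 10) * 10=-447283200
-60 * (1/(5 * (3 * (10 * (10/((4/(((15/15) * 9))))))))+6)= -81004/225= -360.02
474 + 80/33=15722/33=476.42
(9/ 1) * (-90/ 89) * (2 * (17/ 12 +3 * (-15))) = 70605/ 89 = 793.31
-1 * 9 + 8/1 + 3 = 2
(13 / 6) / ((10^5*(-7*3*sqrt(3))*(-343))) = 13*sqrt(3) / 12965400000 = 0.00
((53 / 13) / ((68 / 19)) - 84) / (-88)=6659 / 7072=0.94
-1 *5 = -5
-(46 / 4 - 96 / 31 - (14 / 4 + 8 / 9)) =-1120 / 279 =-4.01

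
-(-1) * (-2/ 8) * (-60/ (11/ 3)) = 45/ 11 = 4.09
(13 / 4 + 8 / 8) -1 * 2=9 / 4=2.25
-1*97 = -97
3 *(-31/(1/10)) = -930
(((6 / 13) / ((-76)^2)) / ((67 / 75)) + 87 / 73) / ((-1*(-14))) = 218860401 / 2570787856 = 0.09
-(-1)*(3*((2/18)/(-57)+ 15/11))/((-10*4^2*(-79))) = 1921/5943960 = 0.00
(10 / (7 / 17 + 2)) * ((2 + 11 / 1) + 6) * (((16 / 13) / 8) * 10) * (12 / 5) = 155040 / 533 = 290.88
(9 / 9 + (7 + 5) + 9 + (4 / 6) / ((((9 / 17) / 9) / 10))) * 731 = 296786 / 3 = 98928.67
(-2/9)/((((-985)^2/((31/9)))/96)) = -1984/26196075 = -0.00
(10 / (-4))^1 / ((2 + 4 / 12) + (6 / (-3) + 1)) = -15 / 8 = -1.88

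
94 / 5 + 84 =514 / 5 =102.80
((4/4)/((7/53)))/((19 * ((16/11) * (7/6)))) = 1749/7448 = 0.23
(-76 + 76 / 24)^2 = 190969 / 36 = 5304.69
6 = 6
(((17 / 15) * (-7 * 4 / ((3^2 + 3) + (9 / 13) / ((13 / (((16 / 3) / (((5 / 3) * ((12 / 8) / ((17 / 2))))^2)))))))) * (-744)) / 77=3562520 / 177573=20.06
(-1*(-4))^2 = 16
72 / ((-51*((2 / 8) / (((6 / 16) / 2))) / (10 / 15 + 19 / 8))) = -219 / 68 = -3.22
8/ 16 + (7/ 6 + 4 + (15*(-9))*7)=-2818/ 3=-939.33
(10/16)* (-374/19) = -935/76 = -12.30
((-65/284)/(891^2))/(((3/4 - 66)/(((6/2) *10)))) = 650/4903802937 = 0.00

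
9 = 9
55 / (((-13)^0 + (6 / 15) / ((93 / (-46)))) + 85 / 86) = 2199450 / 71603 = 30.72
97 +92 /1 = 189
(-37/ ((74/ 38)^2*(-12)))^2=130321/ 197136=0.66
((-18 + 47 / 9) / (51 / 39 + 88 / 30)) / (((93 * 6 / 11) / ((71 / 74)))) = -0.06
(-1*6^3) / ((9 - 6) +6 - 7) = -108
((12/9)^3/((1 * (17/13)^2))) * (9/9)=10816/7803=1.39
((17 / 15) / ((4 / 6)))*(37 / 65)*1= 629 / 650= 0.97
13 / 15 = 0.87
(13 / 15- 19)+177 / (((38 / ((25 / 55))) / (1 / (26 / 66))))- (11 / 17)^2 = -28219537 / 2141490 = -13.18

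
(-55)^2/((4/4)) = 3025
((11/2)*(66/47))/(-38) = -363/1786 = -0.20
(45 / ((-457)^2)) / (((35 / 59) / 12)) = 0.00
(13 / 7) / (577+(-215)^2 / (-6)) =-0.00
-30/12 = -5/2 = -2.50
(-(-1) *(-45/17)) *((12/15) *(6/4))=-54/17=-3.18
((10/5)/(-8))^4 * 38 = 19/128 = 0.15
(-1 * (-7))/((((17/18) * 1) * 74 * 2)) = 63/1258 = 0.05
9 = 9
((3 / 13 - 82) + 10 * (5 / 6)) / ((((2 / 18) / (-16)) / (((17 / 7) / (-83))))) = -2337024 / 7553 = -309.42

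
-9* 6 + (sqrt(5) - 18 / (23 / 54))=-2214 / 23 + sqrt(5)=-94.02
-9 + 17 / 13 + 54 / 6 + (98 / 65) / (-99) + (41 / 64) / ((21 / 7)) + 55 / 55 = 1032073 / 411840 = 2.51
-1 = -1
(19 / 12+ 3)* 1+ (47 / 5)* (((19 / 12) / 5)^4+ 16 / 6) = 1927445087 / 64800000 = 29.74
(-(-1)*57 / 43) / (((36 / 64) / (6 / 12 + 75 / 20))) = 10.02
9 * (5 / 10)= 9 / 2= 4.50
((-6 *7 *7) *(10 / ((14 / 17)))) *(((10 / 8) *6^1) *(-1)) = 26775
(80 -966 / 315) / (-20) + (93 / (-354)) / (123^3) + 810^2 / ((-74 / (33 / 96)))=-4958586298240667 / 1624909064400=-3051.61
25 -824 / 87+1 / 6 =2731 / 174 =15.70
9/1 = 9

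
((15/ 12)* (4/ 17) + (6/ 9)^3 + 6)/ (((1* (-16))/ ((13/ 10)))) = -7865/ 14688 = -0.54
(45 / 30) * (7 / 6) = 7 / 4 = 1.75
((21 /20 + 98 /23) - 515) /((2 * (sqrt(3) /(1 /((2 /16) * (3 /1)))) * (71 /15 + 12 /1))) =-234457 * sqrt(3) /17319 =-23.45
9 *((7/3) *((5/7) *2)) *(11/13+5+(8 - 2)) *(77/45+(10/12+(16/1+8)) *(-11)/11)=-320474/39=-8217.28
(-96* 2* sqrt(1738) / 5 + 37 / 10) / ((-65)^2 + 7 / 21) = 111 / 126760-144* sqrt(1738) / 15845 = -0.38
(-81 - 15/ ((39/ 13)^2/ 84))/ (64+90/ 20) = -442/ 137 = -3.23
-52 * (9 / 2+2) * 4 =-1352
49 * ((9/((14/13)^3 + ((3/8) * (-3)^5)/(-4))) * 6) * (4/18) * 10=413387520/1689421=244.69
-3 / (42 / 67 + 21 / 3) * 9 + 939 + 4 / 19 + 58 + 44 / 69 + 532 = 1526.31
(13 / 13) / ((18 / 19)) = 19 / 18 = 1.06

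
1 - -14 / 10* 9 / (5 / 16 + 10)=2.22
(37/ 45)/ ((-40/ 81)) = -1.66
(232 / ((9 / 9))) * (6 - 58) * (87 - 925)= 10109632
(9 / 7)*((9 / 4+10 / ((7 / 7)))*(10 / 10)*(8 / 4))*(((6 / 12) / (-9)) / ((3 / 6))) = -7 / 2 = -3.50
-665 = -665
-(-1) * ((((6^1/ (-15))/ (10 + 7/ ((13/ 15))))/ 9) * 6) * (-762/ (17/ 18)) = 237744/ 19975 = 11.90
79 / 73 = 1.08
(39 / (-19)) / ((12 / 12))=-39 / 19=-2.05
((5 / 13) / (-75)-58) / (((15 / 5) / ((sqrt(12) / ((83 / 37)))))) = -837014 *sqrt(3) / 48555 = -29.86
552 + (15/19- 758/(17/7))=240.67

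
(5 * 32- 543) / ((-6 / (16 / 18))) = 1532 / 27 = 56.74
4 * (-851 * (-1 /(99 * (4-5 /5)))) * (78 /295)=88504 /29205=3.03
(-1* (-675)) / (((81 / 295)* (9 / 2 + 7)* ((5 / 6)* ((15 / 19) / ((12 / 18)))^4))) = 492092096 / 3772575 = 130.44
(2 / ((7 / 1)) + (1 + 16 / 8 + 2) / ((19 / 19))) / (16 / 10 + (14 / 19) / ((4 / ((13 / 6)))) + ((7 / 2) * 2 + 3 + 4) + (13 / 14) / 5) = 8436 / 25831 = 0.33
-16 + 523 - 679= -172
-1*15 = -15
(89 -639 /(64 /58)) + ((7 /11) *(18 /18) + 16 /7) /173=-208906043 /426272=-490.08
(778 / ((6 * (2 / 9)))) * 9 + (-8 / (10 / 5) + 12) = 10519 / 2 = 5259.50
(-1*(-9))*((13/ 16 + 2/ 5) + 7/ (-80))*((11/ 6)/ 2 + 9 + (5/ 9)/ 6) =3243/ 32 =101.34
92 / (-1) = -92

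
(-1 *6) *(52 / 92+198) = -27402 / 23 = -1191.39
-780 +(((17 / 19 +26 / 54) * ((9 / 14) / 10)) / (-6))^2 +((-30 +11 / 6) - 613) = -814504031591 / 573123600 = -1421.17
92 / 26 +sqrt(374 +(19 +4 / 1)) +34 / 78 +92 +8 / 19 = sqrt(397) +71429 / 741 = 116.32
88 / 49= 1.80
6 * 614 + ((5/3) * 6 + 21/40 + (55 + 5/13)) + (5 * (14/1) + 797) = 2400793/520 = 4616.91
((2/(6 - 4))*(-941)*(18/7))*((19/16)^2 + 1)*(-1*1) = 5225373/896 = 5831.89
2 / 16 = 1 / 8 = 0.12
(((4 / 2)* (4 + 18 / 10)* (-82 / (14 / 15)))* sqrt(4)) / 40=-3567 / 70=-50.96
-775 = -775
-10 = -10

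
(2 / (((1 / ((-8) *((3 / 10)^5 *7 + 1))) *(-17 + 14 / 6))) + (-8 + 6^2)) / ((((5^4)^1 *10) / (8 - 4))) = 0.02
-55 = -55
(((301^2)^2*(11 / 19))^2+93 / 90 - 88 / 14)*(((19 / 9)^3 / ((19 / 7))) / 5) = 1712129577158754013811227 / 109350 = 15657334953440823171.57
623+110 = 733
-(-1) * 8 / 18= 4 / 9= 0.44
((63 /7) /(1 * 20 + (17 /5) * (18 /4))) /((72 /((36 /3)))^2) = 5 /706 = 0.01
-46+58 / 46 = -1029 / 23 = -44.74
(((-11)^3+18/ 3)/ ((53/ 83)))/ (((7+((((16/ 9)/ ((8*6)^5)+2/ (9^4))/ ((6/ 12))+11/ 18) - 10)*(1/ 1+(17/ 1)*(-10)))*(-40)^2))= -278816256/ 342613540357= -0.00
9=9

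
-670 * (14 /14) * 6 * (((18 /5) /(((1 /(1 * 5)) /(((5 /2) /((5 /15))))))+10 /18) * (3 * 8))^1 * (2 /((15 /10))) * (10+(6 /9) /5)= -1590333440 /9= -176703715.56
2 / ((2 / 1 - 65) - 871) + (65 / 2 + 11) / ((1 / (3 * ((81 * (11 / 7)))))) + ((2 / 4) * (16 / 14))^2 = 760224065 / 45766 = 16611.11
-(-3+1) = 2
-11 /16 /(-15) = 0.05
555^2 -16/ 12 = 308023.67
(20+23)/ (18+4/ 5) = 215/ 94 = 2.29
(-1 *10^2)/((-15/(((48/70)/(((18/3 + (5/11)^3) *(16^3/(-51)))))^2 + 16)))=338021908426861849/3168955002716160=106.67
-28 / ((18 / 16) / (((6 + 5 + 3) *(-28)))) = 87808 / 9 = 9756.44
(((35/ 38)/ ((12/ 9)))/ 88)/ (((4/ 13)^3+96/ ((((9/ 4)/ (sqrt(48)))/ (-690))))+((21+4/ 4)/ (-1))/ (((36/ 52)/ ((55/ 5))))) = 7174381240845/ 108781982787738827591552 - 18883924850700 * sqrt(3)/ 849859240529209590559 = -0.00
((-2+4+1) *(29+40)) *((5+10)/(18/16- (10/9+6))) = -518.70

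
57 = 57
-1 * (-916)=916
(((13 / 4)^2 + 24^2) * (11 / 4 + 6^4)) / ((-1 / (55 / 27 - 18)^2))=-9056791487075 / 46656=-194118473.23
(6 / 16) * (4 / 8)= 3 / 16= 0.19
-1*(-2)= 2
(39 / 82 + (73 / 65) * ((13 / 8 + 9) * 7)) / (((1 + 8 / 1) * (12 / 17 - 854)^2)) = 103518355 / 8075232805536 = 0.00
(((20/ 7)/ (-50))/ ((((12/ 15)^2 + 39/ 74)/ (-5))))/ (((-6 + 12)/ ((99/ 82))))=30525/ 619633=0.05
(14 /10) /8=7 /40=0.18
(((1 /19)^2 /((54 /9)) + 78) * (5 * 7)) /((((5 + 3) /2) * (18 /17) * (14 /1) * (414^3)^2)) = 0.00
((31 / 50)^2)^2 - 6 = -36576479 / 6250000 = -5.85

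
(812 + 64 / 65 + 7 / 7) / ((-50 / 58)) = -1534361 / 1625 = -944.22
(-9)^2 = 81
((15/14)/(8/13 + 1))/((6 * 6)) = 65/3528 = 0.02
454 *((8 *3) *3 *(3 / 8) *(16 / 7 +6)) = 710964 / 7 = 101566.29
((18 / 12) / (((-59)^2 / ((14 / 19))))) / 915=7 / 20172395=0.00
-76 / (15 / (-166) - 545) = 0.14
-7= -7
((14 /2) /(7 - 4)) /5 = 7 /15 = 0.47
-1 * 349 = -349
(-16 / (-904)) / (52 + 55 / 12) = 24 / 76727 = 0.00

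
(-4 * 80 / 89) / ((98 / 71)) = -11360 / 4361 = -2.60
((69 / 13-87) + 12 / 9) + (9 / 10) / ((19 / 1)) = -595109 / 7410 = -80.31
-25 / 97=-0.26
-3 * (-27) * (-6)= -486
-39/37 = -1.05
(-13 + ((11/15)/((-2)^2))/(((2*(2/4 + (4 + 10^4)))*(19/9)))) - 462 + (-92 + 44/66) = -1174382771/2073660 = -566.33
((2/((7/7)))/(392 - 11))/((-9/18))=-4/381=-0.01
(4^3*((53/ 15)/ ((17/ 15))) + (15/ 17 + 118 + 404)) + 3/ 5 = 61456/ 85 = 723.01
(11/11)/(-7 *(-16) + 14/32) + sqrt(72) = 8.49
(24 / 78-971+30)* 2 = -24458 / 13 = -1881.38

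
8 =8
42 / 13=3.23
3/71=0.04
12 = 12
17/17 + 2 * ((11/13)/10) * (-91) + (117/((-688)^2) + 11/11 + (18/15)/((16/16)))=-28873399/2366720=-12.20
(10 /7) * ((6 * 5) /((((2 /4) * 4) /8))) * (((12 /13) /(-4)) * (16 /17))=-57600 /1547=-37.23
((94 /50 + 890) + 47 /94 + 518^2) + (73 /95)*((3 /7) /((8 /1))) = 269216.42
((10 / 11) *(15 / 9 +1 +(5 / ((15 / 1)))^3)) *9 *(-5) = -3650 / 33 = -110.61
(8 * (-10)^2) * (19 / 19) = 800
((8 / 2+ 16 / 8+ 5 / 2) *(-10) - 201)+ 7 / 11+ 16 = -269.36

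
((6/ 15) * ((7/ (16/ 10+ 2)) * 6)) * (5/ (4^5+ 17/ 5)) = 350/ 15411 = 0.02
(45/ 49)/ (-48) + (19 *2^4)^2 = 72454129/ 784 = 92415.98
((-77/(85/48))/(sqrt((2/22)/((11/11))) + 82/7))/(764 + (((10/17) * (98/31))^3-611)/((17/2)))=-1707805430029776/318572096893954675 + 13253478947016 * sqrt(11)/318572096893954675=-0.01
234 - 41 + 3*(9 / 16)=3115 / 16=194.69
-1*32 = -32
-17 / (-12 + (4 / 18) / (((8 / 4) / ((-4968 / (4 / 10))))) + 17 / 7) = 119 / 9727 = 0.01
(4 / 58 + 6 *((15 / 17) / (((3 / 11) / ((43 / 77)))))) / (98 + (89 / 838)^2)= 26438082112 / 237524851683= 0.11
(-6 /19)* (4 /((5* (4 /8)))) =-48 /95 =-0.51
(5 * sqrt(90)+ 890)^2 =26700 * sqrt(10)+ 794350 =878782.81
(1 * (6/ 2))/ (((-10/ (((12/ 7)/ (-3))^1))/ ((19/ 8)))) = 57/ 140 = 0.41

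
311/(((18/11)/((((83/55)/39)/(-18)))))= -25813/63180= -0.41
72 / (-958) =-36 / 479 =-0.08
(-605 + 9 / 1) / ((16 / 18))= -1341 / 2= -670.50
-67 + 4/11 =-733/11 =-66.64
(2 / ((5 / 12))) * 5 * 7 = 168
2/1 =2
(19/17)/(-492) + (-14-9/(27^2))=-3164893/225828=-14.01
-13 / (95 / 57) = -39 / 5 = -7.80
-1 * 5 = -5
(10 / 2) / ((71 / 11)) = 55 / 71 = 0.77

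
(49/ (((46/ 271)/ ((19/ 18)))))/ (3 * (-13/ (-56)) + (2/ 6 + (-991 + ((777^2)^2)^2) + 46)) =3532214/ 1540020574039897882337001249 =0.00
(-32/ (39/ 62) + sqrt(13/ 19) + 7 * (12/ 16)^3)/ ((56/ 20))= -598025/ 34944 + 5 * sqrt(247)/ 266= -16.82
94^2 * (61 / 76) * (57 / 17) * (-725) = -293079075 / 17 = -17239945.59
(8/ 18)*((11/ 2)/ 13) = 22/ 117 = 0.19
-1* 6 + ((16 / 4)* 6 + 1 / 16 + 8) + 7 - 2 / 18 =4745 / 144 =32.95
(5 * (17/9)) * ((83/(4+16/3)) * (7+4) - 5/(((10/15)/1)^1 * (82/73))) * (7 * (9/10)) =889389/164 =5423.10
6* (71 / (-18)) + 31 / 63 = -23.17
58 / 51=1.14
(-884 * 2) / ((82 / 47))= -41548 / 41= -1013.37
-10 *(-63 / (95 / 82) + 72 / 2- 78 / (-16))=10263 / 76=135.04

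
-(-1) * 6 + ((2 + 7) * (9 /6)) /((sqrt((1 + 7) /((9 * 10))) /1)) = 6 + 81 * sqrt(5) /4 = 51.28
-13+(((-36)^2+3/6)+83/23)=59207/46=1287.11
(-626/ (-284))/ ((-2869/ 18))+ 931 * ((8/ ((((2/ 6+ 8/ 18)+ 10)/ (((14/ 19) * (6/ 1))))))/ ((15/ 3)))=60365239803/ 98794015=611.02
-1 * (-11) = 11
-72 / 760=-9 / 95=-0.09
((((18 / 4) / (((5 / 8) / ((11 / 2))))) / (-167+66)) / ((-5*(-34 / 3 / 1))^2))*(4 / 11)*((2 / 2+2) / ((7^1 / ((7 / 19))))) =-0.00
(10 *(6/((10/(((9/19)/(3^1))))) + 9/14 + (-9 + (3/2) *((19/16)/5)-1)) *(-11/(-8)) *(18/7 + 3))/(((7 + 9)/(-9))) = 731748303/1906688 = 383.78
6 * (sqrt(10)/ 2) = 3 * sqrt(10) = 9.49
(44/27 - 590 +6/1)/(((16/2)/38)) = -74689/27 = -2766.26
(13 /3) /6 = 13 /18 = 0.72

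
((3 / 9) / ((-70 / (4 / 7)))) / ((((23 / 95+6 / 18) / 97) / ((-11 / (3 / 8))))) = 81092 / 6027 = 13.45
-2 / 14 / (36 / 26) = -13 / 126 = -0.10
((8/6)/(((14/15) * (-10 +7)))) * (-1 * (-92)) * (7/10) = -92/3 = -30.67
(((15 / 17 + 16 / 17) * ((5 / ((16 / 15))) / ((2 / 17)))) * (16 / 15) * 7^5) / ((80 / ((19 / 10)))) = 9899323 / 320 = 30935.38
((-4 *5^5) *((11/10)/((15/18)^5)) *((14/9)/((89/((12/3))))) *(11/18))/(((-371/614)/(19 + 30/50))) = 5591663616/117925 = 47417.12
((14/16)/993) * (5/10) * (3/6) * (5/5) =7/31776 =0.00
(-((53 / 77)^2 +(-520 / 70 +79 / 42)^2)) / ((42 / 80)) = -66700930 / 1120581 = -59.52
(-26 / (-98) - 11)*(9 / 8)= -2367 / 196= -12.08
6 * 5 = 30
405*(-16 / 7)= -6480 / 7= -925.71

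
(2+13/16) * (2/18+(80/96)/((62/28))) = 85/62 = 1.37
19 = 19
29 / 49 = 0.59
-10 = -10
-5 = -5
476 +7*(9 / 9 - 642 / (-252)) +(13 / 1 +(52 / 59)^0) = 3089 / 6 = 514.83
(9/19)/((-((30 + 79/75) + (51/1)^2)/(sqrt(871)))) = -675 * sqrt(871)/3750676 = -0.01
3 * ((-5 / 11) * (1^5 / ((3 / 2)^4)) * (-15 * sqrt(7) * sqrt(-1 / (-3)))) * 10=4000 * sqrt(21) / 297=61.72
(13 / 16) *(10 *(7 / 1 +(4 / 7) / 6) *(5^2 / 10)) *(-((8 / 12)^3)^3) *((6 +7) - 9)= -6198400 / 413343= -15.00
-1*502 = -502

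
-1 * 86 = -86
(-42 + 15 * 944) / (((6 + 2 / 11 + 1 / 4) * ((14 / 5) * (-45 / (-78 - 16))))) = 9732008 / 5943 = 1637.56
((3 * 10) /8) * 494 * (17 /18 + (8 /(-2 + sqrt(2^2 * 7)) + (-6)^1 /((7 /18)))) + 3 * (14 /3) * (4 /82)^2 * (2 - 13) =-3614428679 /141204 + 1235 * sqrt(7) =-22329.71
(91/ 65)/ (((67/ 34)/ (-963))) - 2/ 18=-2063081/ 3015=-684.27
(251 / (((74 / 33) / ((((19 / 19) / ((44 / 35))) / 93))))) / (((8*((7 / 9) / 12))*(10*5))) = 6777 / 183520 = 0.04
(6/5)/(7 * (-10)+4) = -1/55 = -0.02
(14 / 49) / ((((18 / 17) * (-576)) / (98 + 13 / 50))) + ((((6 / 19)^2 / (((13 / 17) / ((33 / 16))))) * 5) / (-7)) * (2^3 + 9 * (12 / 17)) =-23871596053 / 8514979200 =-2.80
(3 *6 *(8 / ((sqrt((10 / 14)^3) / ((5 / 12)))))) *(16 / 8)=168 *sqrt(35) / 5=198.78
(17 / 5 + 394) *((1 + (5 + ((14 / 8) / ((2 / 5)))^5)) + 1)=104816735737 / 163840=639750.58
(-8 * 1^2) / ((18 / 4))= -16 / 9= -1.78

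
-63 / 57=-21 / 19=-1.11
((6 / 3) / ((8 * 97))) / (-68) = -1 / 26384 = -0.00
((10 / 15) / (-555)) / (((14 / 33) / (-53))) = 583 / 3885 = 0.15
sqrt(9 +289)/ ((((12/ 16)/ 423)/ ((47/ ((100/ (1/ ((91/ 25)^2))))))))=165675 * sqrt(298)/ 8281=345.37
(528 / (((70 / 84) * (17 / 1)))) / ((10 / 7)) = 11088 / 425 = 26.09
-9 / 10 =-0.90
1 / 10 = 0.10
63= 63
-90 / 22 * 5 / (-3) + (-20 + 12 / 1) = -13 / 11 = -1.18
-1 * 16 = -16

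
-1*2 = -2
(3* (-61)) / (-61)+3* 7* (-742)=-15579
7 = 7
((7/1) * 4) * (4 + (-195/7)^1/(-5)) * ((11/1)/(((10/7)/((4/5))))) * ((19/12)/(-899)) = -196042/67425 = -2.91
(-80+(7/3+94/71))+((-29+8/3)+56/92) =-166676/1633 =-102.07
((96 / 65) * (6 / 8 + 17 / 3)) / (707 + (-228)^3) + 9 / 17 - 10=-124027475397 / 13096067725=-9.47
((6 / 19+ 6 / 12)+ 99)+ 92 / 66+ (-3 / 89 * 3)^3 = 89471636407 / 884031126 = 101.21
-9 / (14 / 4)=-18 / 7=-2.57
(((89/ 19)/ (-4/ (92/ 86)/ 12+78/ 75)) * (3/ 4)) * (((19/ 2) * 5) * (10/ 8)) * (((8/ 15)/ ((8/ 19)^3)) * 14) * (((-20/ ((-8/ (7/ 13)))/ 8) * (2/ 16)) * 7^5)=3097192205769375/ 305856512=10126291.53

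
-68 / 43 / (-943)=68 / 40549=0.00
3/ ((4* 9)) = 1/ 12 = 0.08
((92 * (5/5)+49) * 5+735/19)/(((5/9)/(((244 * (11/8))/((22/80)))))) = 31029480/19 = 1633130.53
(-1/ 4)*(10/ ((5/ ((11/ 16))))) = -11/ 32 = -0.34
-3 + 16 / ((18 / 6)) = 7 / 3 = 2.33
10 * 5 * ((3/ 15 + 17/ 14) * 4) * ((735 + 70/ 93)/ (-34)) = -189750/ 31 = -6120.97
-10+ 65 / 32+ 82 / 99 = -22621 / 3168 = -7.14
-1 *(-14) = 14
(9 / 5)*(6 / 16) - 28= -1093 / 40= -27.32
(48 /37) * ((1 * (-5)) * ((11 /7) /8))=-330 /259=-1.27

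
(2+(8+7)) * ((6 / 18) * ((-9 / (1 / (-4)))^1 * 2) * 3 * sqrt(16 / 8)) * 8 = 9792 * sqrt(2) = 13847.98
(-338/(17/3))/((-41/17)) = 1014/41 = 24.73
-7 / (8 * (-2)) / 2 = 7 / 32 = 0.22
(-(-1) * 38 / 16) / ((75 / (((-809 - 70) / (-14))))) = 5567 / 2800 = 1.99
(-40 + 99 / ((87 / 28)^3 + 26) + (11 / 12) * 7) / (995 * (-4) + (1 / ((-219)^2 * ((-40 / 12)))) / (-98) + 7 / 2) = 122546902534469 / 15316728581645039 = 0.01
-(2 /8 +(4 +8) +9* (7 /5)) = -24.85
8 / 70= 4 / 35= 0.11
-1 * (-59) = 59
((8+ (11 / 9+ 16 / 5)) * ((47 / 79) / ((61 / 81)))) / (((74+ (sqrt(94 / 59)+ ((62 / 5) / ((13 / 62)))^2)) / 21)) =266816209736284065 / 4623820426233255619 - 2532543141375 * sqrt(5546) / 9247640852466511238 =0.06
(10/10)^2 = 1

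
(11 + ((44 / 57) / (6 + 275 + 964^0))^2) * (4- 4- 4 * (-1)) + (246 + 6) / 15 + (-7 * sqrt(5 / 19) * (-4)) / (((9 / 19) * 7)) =4 * sqrt(95) / 9 + 19636393856 / 322966845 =65.13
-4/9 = -0.44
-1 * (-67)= 67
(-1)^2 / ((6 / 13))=13 / 6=2.17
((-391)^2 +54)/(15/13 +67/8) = 15905240/991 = 16049.69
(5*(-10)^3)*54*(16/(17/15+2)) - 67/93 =-6026403149/4371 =-1378724.12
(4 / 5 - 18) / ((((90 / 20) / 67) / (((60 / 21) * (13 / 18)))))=-299624 / 567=-528.44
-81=-81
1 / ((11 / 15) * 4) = 15 / 44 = 0.34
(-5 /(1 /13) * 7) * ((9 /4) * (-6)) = 12285 /2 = 6142.50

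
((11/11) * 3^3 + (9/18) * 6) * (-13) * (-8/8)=390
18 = 18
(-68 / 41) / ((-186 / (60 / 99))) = 680 / 125829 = 0.01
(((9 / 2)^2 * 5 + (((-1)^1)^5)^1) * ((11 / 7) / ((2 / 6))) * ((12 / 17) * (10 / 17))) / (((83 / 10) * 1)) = 3969900 / 167909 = 23.64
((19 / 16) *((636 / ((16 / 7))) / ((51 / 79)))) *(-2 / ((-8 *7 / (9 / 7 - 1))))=79553 / 15232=5.22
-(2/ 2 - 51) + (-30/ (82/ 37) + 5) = 41.46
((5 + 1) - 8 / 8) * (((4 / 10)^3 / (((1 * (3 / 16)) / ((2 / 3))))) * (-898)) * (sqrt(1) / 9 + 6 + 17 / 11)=-174255104 / 22275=-7822.90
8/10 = 4/5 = 0.80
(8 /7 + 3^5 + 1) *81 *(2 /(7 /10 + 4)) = 8449.60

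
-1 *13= -13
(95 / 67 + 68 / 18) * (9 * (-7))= -327.33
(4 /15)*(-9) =-2.40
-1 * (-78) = 78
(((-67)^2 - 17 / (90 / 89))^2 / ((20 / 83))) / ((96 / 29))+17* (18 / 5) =389944182649063 / 15552000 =25073571.42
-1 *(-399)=399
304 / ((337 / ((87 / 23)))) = 3.41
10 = 10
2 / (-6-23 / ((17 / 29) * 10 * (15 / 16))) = -1275 / 6493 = -0.20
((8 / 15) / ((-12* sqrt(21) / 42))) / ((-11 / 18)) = 8* sqrt(21) / 55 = 0.67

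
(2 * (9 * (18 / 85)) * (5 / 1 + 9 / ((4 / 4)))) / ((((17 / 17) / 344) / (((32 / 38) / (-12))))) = -2080512 / 1615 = -1288.24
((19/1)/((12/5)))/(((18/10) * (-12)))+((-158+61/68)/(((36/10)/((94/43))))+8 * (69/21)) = -460760651/6631632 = -69.48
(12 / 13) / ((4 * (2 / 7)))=21 / 26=0.81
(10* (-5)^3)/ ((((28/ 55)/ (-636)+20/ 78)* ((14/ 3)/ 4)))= -852637500/ 203413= -4191.66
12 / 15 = 4 / 5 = 0.80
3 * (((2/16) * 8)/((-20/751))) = -2253/20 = -112.65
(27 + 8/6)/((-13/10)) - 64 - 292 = -14734/39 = -377.79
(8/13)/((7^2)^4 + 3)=2/18735613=0.00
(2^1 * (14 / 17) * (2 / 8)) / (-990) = -7 / 16830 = -0.00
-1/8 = -0.12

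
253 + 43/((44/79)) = 330.20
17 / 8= 2.12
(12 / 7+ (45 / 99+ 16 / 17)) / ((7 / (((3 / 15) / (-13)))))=-4071 / 595595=-0.01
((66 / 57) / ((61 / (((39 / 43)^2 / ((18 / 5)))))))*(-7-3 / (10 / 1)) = -135707 / 4285982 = -0.03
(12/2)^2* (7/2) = 126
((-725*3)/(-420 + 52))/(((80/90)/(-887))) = -17363025/2944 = -5897.77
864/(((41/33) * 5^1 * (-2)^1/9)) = -128304/205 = -625.87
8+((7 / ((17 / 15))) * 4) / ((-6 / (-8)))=696 / 17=40.94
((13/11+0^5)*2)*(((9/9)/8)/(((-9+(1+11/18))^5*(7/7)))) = -6141096/457773754823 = -0.00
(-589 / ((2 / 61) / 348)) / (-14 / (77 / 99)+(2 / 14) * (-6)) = 7293587 / 22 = 331526.68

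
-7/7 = -1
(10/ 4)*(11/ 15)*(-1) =-11/ 6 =-1.83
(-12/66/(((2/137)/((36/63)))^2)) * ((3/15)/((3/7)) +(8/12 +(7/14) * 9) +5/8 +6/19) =-281328541/153615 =-1831.39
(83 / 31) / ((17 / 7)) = 581 / 527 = 1.10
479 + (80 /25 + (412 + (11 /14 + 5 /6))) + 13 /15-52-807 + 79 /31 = 43654 /1085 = 40.23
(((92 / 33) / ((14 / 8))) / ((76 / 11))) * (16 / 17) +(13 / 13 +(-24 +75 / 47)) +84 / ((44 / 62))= 340779248 / 3506811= 97.18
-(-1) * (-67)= -67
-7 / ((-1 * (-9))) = -7 / 9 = -0.78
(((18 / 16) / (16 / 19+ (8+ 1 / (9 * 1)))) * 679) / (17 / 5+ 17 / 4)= 580545 / 52054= 11.15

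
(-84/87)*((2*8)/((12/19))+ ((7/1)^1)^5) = -1413916/87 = -16251.91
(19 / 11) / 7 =19 / 77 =0.25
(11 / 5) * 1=2.20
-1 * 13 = -13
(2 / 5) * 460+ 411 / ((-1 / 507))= -208193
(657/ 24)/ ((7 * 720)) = 73/ 13440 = 0.01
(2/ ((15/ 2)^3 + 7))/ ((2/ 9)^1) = 72/ 3431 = 0.02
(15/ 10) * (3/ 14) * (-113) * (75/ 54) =-2825/ 56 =-50.45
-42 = -42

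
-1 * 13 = -13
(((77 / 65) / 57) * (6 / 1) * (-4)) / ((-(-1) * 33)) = -56 / 3705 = -0.02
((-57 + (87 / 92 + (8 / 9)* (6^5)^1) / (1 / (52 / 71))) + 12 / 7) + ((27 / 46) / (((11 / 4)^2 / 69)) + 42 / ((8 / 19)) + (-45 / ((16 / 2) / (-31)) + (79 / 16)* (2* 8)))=59378087159 / 11065208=5366.20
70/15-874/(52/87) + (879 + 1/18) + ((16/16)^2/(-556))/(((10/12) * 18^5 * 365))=-2403427024656013/4154246740800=-578.55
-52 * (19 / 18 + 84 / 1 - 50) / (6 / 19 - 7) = 311714 / 1143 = 272.72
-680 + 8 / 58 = -19716 / 29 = -679.86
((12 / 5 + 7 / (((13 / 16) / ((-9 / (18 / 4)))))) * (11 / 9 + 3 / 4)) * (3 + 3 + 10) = -273776 / 585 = -467.99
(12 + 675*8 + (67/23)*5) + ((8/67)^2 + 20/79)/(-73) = 3231112849865/595425449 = 5426.56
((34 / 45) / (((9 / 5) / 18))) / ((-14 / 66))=-748 / 21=-35.62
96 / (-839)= -96 / 839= -0.11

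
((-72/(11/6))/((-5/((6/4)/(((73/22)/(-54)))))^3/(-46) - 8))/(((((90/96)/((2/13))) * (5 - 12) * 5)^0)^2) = 4.91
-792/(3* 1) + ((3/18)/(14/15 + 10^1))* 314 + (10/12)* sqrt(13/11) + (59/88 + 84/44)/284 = -265599421/1024672 + 5* sqrt(143)/66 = -258.30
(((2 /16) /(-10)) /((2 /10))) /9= -1 /144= -0.01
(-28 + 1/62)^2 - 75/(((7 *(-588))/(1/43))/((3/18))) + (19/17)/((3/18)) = 4567356364679/5782905912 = 789.80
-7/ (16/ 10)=-35/ 8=-4.38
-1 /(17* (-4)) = 1 /68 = 0.01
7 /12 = 0.58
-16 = -16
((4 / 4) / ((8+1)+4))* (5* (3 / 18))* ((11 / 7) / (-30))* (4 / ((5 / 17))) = -0.05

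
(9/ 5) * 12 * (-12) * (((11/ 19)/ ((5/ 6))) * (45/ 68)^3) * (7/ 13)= -68201595/ 2427022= -28.10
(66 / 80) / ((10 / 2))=33 / 200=0.16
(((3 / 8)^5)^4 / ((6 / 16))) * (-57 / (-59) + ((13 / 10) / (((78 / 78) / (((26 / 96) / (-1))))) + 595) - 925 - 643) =-10668774190887819 / 1360447375436079431680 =-0.00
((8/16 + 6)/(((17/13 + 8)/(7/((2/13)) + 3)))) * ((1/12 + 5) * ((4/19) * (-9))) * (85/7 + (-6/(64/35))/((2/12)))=2534931555/1029952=2461.21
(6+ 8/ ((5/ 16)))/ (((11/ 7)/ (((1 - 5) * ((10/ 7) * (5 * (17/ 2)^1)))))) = -53720/ 11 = -4883.64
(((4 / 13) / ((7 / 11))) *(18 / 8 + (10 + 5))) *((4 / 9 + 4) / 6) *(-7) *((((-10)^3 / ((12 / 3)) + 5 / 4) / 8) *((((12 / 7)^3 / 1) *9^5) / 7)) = 57148111.42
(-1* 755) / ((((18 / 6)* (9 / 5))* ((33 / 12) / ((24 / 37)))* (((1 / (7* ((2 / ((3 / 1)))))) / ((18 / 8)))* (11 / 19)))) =-8033200 / 13431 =-598.11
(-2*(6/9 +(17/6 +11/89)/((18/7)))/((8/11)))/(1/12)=-192071/3204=-59.95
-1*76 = -76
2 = 2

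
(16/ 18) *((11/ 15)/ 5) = 88/ 675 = 0.13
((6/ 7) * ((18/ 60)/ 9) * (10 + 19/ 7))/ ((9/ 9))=89/ 245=0.36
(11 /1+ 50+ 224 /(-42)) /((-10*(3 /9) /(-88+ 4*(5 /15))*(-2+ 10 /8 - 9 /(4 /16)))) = -39.38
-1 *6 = -6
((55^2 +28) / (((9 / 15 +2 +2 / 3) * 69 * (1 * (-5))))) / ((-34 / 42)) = 9159 / 2737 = 3.35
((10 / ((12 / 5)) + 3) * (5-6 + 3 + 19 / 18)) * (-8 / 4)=-2365 / 54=-43.80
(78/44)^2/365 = 1521/176660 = 0.01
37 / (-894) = -37 / 894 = -0.04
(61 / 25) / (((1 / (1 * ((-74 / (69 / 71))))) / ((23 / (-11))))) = 320494 / 825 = 388.48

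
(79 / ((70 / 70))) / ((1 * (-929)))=-79 / 929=-0.09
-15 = -15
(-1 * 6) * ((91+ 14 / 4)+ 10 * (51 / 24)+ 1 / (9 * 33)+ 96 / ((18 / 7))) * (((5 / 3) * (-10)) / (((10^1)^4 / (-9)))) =-181867 / 13200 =-13.78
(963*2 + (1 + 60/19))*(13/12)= 476749/228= 2091.00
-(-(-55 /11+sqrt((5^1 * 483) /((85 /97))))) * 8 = 379.98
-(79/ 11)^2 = -6241/ 121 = -51.58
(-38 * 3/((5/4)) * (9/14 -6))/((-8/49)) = -5985/2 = -2992.50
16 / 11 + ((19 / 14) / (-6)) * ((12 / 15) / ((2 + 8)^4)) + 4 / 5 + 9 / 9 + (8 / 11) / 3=40389791 / 11550000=3.50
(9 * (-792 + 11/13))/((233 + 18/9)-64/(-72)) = -75735/2509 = -30.19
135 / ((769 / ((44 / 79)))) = 5940 / 60751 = 0.10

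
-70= -70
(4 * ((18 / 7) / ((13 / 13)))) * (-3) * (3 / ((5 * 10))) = -324 / 175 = -1.85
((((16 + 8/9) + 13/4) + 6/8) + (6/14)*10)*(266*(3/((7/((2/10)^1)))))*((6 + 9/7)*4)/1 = 4098224/245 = 16727.44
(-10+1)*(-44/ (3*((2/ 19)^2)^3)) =1552514073/ 16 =97032129.56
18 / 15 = 6 / 5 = 1.20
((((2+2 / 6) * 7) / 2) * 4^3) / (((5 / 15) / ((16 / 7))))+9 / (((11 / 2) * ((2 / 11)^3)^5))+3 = 3417748561018577 / 16384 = 208602817444.98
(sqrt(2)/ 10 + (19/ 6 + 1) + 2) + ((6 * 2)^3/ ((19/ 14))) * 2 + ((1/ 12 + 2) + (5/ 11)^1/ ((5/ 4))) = 2555.28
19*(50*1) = 950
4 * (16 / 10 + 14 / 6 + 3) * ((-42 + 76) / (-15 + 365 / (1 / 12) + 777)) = 7072 / 38565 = 0.18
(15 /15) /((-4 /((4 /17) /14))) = -1 /238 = -0.00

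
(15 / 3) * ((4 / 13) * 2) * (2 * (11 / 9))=880 / 117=7.52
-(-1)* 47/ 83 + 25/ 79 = 5788/ 6557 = 0.88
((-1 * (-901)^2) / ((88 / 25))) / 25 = -811801 / 88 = -9225.01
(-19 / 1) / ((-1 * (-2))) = -9.50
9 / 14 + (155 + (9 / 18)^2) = 4365 / 28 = 155.89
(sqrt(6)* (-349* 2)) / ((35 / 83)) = -57934* sqrt(6) / 35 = -4054.54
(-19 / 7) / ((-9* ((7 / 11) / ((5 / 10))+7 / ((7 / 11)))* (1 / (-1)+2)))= 209 / 8505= 0.02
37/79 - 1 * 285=-22478/79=-284.53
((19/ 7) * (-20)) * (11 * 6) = -3582.86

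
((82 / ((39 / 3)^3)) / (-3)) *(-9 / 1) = 246 / 2197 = 0.11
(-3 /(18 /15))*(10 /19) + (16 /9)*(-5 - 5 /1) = -3265 /171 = -19.09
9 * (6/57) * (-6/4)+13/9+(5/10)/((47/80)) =7028/8037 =0.87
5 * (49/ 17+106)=9255/ 17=544.41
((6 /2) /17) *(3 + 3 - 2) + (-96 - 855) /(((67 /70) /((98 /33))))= -36959696 /12529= -2949.93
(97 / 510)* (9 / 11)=291 / 1870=0.16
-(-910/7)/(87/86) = 11180/87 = 128.51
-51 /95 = -0.54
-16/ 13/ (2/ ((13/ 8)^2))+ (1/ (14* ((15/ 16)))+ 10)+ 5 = 13.45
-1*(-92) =92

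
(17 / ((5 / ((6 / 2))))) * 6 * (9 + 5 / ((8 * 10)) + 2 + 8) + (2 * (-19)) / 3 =27695 / 24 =1153.96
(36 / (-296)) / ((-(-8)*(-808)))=9 / 478336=0.00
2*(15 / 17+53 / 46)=1591 / 391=4.07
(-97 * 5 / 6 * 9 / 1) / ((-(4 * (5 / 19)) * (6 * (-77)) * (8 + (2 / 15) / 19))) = -525255 / 2811424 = -0.19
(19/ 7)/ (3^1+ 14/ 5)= 95/ 203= 0.47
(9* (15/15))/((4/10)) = 45/2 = 22.50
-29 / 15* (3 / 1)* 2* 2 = -116 / 5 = -23.20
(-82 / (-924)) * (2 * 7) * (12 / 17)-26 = -4698 / 187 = -25.12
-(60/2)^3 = -27000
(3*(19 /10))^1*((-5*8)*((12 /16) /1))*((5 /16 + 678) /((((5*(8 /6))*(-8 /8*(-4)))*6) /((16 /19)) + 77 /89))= -165171807 /271792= -607.71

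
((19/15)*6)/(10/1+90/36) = 76/125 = 0.61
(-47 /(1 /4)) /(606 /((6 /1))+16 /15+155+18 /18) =-2820 /3871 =-0.73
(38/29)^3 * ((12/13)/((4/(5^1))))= 823080/317057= 2.60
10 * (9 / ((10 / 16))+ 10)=244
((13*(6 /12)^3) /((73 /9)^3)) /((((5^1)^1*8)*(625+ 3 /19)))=180063 /1478638056320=0.00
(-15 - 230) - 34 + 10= -269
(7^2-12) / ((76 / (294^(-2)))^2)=37 / 43153547786496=0.00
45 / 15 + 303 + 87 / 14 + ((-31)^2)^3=12425055905 / 14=887503993.21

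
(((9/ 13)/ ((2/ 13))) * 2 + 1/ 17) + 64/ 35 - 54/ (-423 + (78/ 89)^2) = 2435574028/ 221108545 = 11.02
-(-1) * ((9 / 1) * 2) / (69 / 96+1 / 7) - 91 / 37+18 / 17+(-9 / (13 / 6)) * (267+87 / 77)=-132975111853 / 121518397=-1094.28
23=23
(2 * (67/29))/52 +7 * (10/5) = 10623/754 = 14.09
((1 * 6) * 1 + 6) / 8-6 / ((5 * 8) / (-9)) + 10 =257 / 20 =12.85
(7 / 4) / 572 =7 / 2288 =0.00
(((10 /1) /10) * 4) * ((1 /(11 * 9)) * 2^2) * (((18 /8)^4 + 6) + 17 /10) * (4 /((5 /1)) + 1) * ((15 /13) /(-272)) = -127983 /3111680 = -0.04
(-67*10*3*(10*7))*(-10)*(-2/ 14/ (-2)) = 100500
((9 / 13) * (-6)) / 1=-54 / 13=-4.15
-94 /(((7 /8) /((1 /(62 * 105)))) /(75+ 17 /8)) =-28999 /22785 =-1.27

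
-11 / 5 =-2.20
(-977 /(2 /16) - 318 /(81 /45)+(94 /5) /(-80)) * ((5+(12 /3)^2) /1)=-33570187 /200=-167850.94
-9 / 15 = -3 / 5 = -0.60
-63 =-63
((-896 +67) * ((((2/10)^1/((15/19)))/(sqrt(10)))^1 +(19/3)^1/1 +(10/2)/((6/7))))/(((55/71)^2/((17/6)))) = -5186125349/108900- 1349813447 * sqrt(10)/13612500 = -47936.39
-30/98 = -15/49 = -0.31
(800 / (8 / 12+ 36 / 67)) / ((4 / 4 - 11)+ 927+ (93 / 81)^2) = 29305800 / 40501967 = 0.72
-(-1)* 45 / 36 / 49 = 5 / 196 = 0.03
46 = 46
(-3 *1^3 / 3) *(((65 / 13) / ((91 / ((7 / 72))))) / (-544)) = 5 / 509184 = 0.00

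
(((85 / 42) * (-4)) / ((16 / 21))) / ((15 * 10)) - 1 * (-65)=15583 / 240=64.93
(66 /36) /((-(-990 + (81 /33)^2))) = 0.00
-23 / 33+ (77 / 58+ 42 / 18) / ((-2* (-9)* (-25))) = -607307 / 861300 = -0.71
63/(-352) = -0.18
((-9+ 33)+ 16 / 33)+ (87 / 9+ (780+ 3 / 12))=107501 / 132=814.40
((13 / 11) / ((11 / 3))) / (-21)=-13 / 847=-0.02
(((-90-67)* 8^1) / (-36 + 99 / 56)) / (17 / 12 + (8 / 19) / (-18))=5345536 / 202989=26.33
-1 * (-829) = 829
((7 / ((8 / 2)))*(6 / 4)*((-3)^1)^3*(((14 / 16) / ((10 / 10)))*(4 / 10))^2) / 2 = -27783 / 6400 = -4.34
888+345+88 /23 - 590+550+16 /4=27619 /23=1200.83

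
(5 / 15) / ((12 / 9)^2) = 0.19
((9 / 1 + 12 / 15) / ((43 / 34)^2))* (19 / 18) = 538118 / 83205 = 6.47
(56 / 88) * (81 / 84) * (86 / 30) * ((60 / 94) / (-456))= -387 / 157168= -0.00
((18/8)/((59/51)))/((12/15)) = 2.43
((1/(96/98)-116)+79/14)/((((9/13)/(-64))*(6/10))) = 16845.89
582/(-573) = -194/191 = -1.02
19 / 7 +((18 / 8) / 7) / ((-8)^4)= 311305 / 114688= 2.71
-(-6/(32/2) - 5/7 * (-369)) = -14739/56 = -263.20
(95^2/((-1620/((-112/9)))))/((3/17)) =859180/2187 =392.86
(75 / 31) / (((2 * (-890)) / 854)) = -6405 / 5518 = -1.16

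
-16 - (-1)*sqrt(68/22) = -16+sqrt(374)/11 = -14.24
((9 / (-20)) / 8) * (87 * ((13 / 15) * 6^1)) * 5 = -10179 / 80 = -127.24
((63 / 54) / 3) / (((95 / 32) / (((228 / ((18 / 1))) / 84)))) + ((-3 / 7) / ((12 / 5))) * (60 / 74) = -26231 / 209790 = -0.13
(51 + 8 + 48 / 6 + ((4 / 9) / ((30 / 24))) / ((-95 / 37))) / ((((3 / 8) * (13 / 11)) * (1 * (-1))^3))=-25153304 / 166725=-150.87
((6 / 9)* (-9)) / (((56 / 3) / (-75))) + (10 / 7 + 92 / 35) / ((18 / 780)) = 2399 / 12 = 199.92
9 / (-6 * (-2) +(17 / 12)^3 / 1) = 0.61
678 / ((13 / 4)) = 208.62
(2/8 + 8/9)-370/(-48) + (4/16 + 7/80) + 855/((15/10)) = 417013/720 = 579.18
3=3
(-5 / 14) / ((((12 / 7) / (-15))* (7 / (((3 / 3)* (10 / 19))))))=125 / 532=0.23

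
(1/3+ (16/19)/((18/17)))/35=193/5985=0.03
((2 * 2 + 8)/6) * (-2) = -4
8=8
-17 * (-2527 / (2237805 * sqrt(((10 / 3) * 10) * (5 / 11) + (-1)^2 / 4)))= 4522 * sqrt(67089) / 239445135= 0.00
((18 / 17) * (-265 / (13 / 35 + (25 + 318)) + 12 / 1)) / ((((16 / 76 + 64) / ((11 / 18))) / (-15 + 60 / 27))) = -648661387 / 448655976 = -1.45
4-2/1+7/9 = 25/9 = 2.78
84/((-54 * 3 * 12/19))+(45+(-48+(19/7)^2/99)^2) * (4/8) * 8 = 440834594419/47064402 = 9366.62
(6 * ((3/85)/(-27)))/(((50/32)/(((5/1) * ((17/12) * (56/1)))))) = -448/225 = -1.99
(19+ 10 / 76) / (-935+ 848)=-727 / 3306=-0.22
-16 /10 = -8 /5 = -1.60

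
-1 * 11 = -11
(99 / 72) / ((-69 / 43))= -473 / 552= -0.86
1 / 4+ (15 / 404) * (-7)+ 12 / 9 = 401 / 303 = 1.32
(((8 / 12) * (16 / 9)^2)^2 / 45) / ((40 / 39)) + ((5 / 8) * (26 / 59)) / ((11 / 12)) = 1140055241 / 2874210075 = 0.40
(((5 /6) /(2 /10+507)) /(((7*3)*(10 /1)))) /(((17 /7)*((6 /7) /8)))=35 /1164024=0.00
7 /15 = 0.47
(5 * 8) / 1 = 40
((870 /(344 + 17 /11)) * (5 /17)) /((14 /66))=526350 /150773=3.49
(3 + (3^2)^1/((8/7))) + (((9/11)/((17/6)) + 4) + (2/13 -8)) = 142313/19448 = 7.32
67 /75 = 0.89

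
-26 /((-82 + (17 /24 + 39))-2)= 624 /1063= 0.59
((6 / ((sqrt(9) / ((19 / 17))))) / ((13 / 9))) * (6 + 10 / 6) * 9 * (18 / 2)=212382 / 221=961.00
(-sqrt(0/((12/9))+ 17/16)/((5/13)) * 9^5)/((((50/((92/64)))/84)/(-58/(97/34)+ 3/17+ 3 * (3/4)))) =43784443127061 * sqrt(17)/26384000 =6842324.28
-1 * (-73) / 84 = 73 / 84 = 0.87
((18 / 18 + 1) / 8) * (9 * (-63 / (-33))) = 189 / 44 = 4.30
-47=-47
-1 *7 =-7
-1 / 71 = -0.01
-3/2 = -1.50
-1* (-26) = 26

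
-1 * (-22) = 22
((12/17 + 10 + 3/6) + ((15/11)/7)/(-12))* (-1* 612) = -527301/77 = -6848.06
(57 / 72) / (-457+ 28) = -19 / 10296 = -0.00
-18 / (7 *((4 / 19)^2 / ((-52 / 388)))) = 42237 / 5432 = 7.78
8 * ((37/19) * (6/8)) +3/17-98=-27823/323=-86.14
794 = 794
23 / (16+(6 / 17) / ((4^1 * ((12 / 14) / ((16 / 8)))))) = 782 / 551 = 1.42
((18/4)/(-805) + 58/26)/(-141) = -0.02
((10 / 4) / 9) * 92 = 230 / 9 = 25.56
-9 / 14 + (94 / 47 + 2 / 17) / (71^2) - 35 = -42762299 / 1199758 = -35.64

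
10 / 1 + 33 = 43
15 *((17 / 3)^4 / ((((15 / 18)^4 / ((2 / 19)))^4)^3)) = 284480097238427113282267812639522208169852928 / 1572654837691914764263856341131031513214111328125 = 0.00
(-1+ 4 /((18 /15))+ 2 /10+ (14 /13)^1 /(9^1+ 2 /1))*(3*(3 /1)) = 23.68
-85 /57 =-1.49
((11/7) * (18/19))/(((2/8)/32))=25344/133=190.56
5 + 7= 12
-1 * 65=-65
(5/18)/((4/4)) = 5/18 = 0.28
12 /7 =1.71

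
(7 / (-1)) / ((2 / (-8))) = 28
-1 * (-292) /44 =73 /11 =6.64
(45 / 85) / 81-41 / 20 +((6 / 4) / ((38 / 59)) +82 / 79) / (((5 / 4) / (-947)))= -2552.82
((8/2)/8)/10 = 1/20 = 0.05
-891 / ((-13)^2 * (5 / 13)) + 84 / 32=-5763 / 520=-11.08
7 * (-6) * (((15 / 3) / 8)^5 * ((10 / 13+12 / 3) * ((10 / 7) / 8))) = -1453125 / 425984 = -3.41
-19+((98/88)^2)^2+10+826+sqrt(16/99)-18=4 * sqrt(11)/33+3000493505/3748096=800.94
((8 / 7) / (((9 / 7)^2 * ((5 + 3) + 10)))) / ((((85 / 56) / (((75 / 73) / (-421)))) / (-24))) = 62720 / 42319341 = 0.00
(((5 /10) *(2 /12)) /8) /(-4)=-1 /384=-0.00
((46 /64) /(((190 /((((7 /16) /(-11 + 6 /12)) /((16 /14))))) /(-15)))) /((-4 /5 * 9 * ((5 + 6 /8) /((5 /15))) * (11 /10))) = -0.00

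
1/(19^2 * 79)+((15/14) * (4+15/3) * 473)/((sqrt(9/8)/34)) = 1/28519+723690 * sqrt(2)/7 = 146207.46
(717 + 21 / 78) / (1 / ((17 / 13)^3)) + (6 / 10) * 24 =462225469 / 285610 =1618.38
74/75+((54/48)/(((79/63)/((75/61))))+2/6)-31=-27542459/963800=-28.58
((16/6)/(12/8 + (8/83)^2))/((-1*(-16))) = 0.11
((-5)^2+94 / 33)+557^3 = 5702687788 / 33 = 172808720.85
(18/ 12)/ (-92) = -3/ 184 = -0.02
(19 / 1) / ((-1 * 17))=-19 / 17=-1.12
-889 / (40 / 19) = -16891 / 40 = -422.28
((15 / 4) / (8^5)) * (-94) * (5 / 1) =-3525 / 65536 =-0.05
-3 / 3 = -1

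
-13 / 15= -0.87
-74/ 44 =-37/ 22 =-1.68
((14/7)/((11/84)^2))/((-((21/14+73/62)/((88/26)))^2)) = -216986112/1164241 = -186.38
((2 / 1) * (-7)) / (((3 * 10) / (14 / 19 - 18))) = 2296 / 285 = 8.06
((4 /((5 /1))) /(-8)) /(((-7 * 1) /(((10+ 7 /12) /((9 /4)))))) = 0.07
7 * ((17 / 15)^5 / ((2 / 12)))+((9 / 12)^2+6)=85.09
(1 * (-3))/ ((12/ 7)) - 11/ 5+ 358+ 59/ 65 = 92289/ 260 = 354.96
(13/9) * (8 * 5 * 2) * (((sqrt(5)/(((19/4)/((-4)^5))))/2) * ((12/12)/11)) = -2129920 * sqrt(5)/1881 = -2531.98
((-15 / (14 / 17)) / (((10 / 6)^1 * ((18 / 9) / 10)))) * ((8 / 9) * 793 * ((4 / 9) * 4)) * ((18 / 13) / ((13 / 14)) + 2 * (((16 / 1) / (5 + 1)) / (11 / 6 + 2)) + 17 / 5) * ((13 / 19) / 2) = -4051733216 / 27531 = -147169.85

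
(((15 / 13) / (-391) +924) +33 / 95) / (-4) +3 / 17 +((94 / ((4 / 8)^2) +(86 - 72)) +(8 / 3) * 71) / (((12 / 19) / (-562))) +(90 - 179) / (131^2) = -515741.03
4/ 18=0.22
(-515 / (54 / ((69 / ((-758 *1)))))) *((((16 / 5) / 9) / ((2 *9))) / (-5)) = -4738 / 1381455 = -0.00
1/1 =1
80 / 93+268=25004 / 93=268.86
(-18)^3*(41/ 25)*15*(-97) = 69581592/ 5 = 13916318.40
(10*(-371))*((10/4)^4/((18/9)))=-1159375/16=-72460.94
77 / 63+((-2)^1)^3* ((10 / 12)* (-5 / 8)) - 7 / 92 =4399 / 828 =5.31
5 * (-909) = -4545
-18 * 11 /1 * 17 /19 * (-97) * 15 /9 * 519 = 282424230 /19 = 14864433.16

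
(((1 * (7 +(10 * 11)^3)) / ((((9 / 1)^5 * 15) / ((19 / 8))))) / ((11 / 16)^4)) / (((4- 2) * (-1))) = -34528096256 / 4322682045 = -7.99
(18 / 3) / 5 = 1.20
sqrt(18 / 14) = 3 * sqrt(7) / 7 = 1.13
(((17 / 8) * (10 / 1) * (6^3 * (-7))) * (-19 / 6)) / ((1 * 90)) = 2261 / 2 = 1130.50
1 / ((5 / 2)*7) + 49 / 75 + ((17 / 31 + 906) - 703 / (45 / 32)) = 19888754 / 48825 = 407.35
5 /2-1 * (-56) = 117 /2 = 58.50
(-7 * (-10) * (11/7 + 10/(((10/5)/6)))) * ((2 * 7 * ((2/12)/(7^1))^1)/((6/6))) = 2210/3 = 736.67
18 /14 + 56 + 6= 443 /7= 63.29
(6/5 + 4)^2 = 676/25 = 27.04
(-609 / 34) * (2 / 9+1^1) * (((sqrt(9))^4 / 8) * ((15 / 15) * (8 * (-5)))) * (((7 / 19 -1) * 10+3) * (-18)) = 170924985 / 323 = 529179.52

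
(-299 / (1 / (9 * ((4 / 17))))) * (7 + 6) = -139932 / 17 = -8231.29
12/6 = 2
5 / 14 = 0.36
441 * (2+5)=3087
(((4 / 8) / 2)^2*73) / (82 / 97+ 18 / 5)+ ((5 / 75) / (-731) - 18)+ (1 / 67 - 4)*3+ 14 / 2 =-555738259277 / 25342658880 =-21.93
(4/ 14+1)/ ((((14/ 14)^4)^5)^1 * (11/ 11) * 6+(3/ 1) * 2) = 0.11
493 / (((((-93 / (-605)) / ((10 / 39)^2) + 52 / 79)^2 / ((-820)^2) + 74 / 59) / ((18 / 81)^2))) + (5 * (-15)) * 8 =-580.59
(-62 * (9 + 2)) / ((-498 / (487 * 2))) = 332134 / 249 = 1333.87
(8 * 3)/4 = 6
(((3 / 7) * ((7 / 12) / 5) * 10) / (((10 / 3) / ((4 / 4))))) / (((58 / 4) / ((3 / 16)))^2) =27 / 1076480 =0.00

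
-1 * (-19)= 19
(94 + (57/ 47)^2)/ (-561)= -0.17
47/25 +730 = 18297/25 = 731.88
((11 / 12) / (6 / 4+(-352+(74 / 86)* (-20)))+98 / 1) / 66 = 18593851 / 12522708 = 1.48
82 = 82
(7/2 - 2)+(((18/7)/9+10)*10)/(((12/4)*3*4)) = 61/14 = 4.36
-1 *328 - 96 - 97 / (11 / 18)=-6410 / 11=-582.73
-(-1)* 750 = 750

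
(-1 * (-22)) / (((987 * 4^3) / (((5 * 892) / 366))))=12265 / 2889936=0.00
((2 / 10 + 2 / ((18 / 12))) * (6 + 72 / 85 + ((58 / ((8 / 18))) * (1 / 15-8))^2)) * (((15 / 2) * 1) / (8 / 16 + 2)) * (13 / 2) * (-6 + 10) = 544822847907 / 4250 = 128193611.27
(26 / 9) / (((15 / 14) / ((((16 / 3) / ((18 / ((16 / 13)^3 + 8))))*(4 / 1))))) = 2157568 / 68445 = 31.52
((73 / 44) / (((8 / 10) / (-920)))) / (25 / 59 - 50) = 99061 / 2574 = 38.49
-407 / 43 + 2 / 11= -4391 / 473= -9.28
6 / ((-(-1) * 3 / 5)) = 10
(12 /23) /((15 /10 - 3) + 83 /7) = 168 /3335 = 0.05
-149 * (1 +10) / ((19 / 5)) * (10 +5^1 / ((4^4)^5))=-90104977896284175 / 20890720927744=-4313.16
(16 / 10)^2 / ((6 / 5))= 32 / 15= 2.13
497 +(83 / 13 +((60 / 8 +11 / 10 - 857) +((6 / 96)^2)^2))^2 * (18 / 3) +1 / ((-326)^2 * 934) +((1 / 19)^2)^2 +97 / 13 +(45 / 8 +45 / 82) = 2559118200400639095180389903095609 / 601515646740444404409958400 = 4254449.93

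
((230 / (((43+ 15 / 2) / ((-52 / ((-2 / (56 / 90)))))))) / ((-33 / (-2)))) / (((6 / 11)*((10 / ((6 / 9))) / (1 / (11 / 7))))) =468832 / 1349865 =0.35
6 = 6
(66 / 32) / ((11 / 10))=1.88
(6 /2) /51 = 1 /17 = 0.06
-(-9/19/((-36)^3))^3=-0.00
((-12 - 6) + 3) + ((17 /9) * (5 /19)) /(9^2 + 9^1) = -46153 /3078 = -14.99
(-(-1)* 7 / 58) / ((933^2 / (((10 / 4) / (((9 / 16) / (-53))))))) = -7420 / 227197629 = -0.00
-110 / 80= -11 / 8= -1.38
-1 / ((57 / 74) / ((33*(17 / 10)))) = -6919 / 95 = -72.83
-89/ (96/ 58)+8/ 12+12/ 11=-27463/ 528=-52.01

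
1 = 1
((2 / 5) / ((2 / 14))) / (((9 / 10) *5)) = 28 / 45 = 0.62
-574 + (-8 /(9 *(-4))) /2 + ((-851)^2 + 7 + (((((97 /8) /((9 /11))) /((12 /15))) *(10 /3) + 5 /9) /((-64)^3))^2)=9280393008939126340297 /12824703626379264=723634.11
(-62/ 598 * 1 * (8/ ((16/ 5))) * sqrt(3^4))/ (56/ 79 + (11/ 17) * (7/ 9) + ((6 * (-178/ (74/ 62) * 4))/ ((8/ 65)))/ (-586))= -182794057965/ 3983695359748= -0.05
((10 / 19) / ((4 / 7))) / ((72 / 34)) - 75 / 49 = -73445 / 67032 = -1.10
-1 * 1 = -1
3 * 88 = 264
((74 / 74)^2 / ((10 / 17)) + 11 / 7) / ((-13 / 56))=-916 / 65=-14.09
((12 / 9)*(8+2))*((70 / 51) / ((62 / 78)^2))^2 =16793868000 / 266897569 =62.92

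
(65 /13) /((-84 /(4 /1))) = -5 /21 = -0.24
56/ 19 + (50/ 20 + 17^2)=11189/ 38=294.45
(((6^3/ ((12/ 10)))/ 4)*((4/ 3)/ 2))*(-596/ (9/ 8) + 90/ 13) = -611740/ 39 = -15685.64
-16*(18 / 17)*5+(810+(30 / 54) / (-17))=110965 / 153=725.26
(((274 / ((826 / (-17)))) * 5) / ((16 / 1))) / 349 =-11645 / 2306192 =-0.01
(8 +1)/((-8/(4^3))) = -72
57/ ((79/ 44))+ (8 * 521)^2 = 17372255.75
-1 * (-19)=19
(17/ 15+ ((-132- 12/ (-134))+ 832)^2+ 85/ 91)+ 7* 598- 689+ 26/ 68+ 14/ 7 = 102839494067147/ 208334490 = 493626.83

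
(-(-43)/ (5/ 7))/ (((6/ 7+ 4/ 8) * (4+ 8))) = 2107/ 570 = 3.70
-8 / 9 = -0.89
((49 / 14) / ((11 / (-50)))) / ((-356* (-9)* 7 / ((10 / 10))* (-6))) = 0.00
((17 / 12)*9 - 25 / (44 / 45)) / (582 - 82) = -141 / 5500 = -0.03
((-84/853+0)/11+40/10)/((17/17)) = 37448/9383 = 3.99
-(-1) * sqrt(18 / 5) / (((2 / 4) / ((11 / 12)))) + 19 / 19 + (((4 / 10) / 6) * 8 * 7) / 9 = 4.89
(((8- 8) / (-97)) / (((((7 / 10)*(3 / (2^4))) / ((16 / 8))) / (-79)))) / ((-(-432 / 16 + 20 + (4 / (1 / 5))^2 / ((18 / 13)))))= 0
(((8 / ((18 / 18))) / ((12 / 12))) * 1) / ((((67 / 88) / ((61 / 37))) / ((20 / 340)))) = 42944 / 42143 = 1.02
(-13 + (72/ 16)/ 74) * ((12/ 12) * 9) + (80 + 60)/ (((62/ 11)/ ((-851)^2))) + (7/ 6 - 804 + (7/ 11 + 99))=2723364118441/ 151404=17987398.74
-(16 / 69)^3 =-4096 / 328509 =-0.01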